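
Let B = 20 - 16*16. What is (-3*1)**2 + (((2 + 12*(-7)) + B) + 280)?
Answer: -29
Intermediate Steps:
B = -236 (B = 20 - 256 = -236)
(-3*1)**2 + (((2 + 12*(-7)) + B) + 280) = (-3*1)**2 + (((2 + 12*(-7)) - 236) + 280) = (-3)**2 + (((2 - 84) - 236) + 280) = 9 + ((-82 - 236) + 280) = 9 + (-318 + 280) = 9 - 38 = -29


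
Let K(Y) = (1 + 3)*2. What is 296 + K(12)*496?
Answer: 4264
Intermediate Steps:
K(Y) = 8 (K(Y) = 4*2 = 8)
296 + K(12)*496 = 296 + 8*496 = 296 + 3968 = 4264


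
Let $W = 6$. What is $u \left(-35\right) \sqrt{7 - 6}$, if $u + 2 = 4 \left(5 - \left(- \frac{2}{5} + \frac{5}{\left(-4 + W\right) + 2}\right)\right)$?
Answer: $-511$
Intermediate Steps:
$u = \frac{73}{5}$ ($u = -2 + 4 \left(5 - \left(- \frac{2}{5} + \frac{5}{\left(-4 + 6\right) + 2}\right)\right) = -2 + 4 \left(5 - \left(- \frac{2}{5} + \frac{5}{2 + 2}\right)\right) = -2 + 4 \left(5 + \left(\frac{2}{5} - \frac{5}{4}\right)\right) = -2 + 4 \left(5 - \frac{17}{20}\right) = -2 + 4 \cdot \frac{83}{20} = -2 + \frac{83}{5} = \frac{73}{5} \approx 14.6$)
$u \left(-35\right) \sqrt{7 - 6} = \frac{73}{5} \left(-35\right) \sqrt{7 - 6} = - 511 \sqrt{1} = \left(-511\right) 1 = -511$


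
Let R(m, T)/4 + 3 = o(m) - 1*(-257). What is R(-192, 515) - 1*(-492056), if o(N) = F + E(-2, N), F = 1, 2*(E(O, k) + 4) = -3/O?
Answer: 493063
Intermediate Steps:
E(O, k) = -4 - 3/(2*O) (E(O, k) = -4 + (-3/O)/2 = -4 - 3/(2*O))
o(N) = -9/4 (o(N) = 1 + (-4 - 3/2/(-2)) = 1 + (-4 - 3/2*(-1/2)) = 1 + (-4 + 3/4) = 1 - 13/4 = -9/4)
R(m, T) = 1007 (R(m, T) = -12 + 4*(-9/4 - 1*(-257)) = -12 + 4*(-9/4 + 257) = -12 + 4*(1019/4) = -12 + 1019 = 1007)
R(-192, 515) - 1*(-492056) = 1007 - 1*(-492056) = 1007 + 492056 = 493063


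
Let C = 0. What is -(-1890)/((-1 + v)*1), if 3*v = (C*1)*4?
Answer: -1890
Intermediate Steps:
v = 0 (v = ((0*1)*4)/3 = (0*4)/3 = (⅓)*0 = 0)
-(-1890)/((-1 + v)*1) = -(-1890)/((-1 + 0)*1) = -(-1890)/((-1*1)) = -(-1890)/(-1) = -(-1890)*(-1) = -105*18 = -1890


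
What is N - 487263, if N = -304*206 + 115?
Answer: -549772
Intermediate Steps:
N = -62509 (N = -62624 + 115 = -62509)
N - 487263 = -62509 - 487263 = -549772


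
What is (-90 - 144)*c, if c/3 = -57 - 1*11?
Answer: 47736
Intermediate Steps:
c = -204 (c = 3*(-57 - 1*11) = 3*(-57 - 11) = 3*(-68) = -204)
(-90 - 144)*c = (-90 - 144)*(-204) = -234*(-204) = 47736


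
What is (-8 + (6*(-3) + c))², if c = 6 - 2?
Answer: 484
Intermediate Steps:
c = 4
(-8 + (6*(-3) + c))² = (-8 + (6*(-3) + 4))² = (-8 + (-18 + 4))² = (-8 - 14)² = (-22)² = 484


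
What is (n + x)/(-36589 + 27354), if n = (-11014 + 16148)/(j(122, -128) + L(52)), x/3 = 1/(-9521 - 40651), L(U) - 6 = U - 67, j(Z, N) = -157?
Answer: 42930591/12819029620 ≈ 0.0033490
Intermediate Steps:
L(U) = -61 + U (L(U) = 6 + (U - 67) = 6 + (-67 + U) = -61 + U)
x = -1/16724 (x = 3/(-9521 - 40651) = 3/(-50172) = 3*(-1/50172) = -1/16724 ≈ -5.9794e-5)
n = -2567/83 (n = (-11014 + 16148)/(-157 + (-61 + 52)) = 5134/(-157 - 9) = 5134/(-166) = 5134*(-1/166) = -2567/83 ≈ -30.928)
(n + x)/(-36589 + 27354) = (-2567/83 - 1/16724)/(-36589 + 27354) = -42930591/1388092/(-9235) = -42930591/1388092*(-1/9235) = 42930591/12819029620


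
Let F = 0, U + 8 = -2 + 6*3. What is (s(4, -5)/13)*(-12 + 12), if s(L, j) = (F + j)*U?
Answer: 0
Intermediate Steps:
U = 8 (U = -8 + (-2 + 6*3) = -8 + (-2 + 18) = -8 + 16 = 8)
s(L, j) = 8*j (s(L, j) = (0 + j)*8 = j*8 = 8*j)
(s(4, -5)/13)*(-12 + 12) = ((8*(-5))/13)*(-12 + 12) = -40*1/13*0 = -40/13*0 = 0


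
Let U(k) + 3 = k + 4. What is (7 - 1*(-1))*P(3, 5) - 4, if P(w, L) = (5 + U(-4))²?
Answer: 28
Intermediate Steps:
U(k) = 1 + k (U(k) = -3 + (k + 4) = -3 + (4 + k) = 1 + k)
P(w, L) = 4 (P(w, L) = (5 + (1 - 4))² = (5 - 3)² = 2² = 4)
(7 - 1*(-1))*P(3, 5) - 4 = (7 - 1*(-1))*4 - 4 = (7 + 1)*4 - 4 = 8*4 - 4 = 32 - 4 = 28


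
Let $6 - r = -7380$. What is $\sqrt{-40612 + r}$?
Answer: $i \sqrt{33226} \approx 182.28 i$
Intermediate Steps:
$r = 7386$ ($r = 6 - -7380 = 6 + 7380 = 7386$)
$\sqrt{-40612 + r} = \sqrt{-40612 + 7386} = \sqrt{-33226} = i \sqrt{33226}$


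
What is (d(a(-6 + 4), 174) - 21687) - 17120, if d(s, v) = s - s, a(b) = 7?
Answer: -38807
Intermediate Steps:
d(s, v) = 0
(d(a(-6 + 4), 174) - 21687) - 17120 = (0 - 21687) - 17120 = -21687 - 17120 = -38807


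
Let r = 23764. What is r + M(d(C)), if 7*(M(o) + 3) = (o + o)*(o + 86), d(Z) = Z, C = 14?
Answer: 24161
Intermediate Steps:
M(o) = -3 + 2*o*(86 + o)/7 (M(o) = -3 + ((o + o)*(o + 86))/7 = -3 + ((2*o)*(86 + o))/7 = -3 + (2*o*(86 + o))/7 = -3 + 2*o*(86 + o)/7)
r + M(d(C)) = 23764 + (-3 + (2/7)*14**2 + (172/7)*14) = 23764 + (-3 + (2/7)*196 + 344) = 23764 + (-3 + 56 + 344) = 23764 + 397 = 24161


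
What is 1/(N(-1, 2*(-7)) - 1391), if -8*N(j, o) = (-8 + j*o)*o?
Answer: -2/2761 ≈ -0.00072438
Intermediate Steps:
N(j, o) = -o*(-8 + j*o)/8 (N(j, o) = -(-8 + j*o)*o/8 = -o*(-8 + j*o)/8)
1/(N(-1, 2*(-7)) - 1391) = 1/((2*(-7))*(8 - 1*(-1)*2*(-7))/8 - 1391) = 1/((1/8)*(-14)*(8 - 1*(-1)*(-14)) - 1391) = 1/((1/8)*(-14)*(8 - 14) - 1391) = 1/((1/8)*(-14)*(-6) - 1391) = 1/(21/2 - 1391) = 1/(-2761/2) = -2/2761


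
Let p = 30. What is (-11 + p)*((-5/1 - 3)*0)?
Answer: 0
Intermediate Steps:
(-11 + p)*((-5/1 - 3)*0) = (-11 + 30)*((-5/1 - 3)*0) = 19*((-5*1 - 3)*0) = 19*((-5 - 3)*0) = 19*(-8*0) = 19*0 = 0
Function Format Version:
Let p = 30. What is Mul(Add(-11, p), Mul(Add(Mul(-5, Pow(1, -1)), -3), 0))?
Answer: 0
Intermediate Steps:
Mul(Add(-11, p), Mul(Add(Mul(-5, Pow(1, -1)), -3), 0)) = Mul(Add(-11, 30), Mul(Add(Mul(-5, Pow(1, -1)), -3), 0)) = Mul(19, Mul(Add(Mul(-5, 1), -3), 0)) = Mul(19, Mul(Add(-5, -3), 0)) = Mul(19, Mul(-8, 0)) = Mul(19, 0) = 0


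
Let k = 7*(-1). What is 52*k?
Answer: -364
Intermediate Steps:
k = -7
52*k = 52*(-7) = -364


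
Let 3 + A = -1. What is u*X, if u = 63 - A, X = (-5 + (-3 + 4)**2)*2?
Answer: -536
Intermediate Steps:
A = -4 (A = -3 - 1 = -4)
X = -8 (X = (-5 + 1**2)*2 = (-5 + 1)*2 = -4*2 = -8)
u = 67 (u = 63 - 1*(-4) = 63 + 4 = 67)
u*X = 67*(-8) = -536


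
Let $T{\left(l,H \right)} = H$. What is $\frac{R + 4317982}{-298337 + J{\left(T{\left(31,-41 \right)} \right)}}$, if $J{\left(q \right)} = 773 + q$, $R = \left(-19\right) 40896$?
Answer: $- \frac{3540958}{297605} \approx -11.898$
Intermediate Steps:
$R = -777024$
$\frac{R + 4317982}{-298337 + J{\left(T{\left(31,-41 \right)} \right)}} = \frac{-777024 + 4317982}{-298337 + \left(773 - 41\right)} = \frac{3540958}{-298337 + 732} = \frac{3540958}{-297605} = 3540958 \left(- \frac{1}{297605}\right) = - \frac{3540958}{297605}$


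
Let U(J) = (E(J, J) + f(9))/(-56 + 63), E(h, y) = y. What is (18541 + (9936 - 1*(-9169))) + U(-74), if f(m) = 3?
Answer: 263451/7 ≈ 37636.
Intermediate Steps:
U(J) = 3/7 + J/7 (U(J) = (J + 3)/(-56 + 63) = (3 + J)/7 = (3 + J)*(⅐) = 3/7 + J/7)
(18541 + (9936 - 1*(-9169))) + U(-74) = (18541 + (9936 - 1*(-9169))) + (3/7 + (⅐)*(-74)) = (18541 + (9936 + 9169)) + (3/7 - 74/7) = (18541 + 19105) - 71/7 = 37646 - 71/7 = 263451/7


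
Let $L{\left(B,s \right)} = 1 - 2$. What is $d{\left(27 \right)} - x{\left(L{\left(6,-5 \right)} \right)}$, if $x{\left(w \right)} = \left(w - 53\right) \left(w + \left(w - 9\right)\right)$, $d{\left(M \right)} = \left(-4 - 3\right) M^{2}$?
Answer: $-5697$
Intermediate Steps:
$d{\left(M \right)} = - 7 M^{2}$ ($d{\left(M \right)} = \left(-4 - 3\right) M^{2} = - 7 M^{2}$)
$L{\left(B,s \right)} = -1$
$x{\left(w \right)} = \left(-53 + w\right) \left(-9 + 2 w\right)$ ($x{\left(w \right)} = \left(-53 + w\right) \left(w + \left(-9 + w\right)\right) = \left(-53 + w\right) \left(-9 + 2 w\right)$)
$d{\left(27 \right)} - x{\left(L{\left(6,-5 \right)} \right)} = - 7 \cdot 27^{2} - \left(477 - -115 + 2 \left(-1\right)^{2}\right) = \left(-7\right) 729 - \left(477 + 115 + 2 \cdot 1\right) = -5103 - \left(477 + 115 + 2\right) = -5103 - 594 = -5697$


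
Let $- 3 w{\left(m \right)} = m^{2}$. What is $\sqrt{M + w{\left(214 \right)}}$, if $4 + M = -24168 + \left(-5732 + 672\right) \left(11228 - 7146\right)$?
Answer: $\frac{64 i \sqrt{45471}}{3} \approx 4549.1 i$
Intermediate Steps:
$w{\left(m \right)} = - \frac{m^{2}}{3}$
$M = -20679092$ ($M = -4 + \left(-24168 + \left(-5732 + 672\right) \left(11228 - 7146\right)\right) = -4 - 20679088 = -20679092$)
$\sqrt{M + w{\left(214 \right)}} = \sqrt{-20679092 - \frac{214^{2}}{3}} = \sqrt{-20679092 - \frac{45796}{3}} = \sqrt{- \frac{62083072}{3}} = \frac{64 i \sqrt{45471}}{3}$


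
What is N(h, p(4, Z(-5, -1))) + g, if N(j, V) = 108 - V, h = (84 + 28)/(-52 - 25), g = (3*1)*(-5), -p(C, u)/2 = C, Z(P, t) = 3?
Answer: 101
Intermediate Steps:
p(C, u) = -2*C
g = -15 (g = 3*(-5) = -15)
h = -16/11 (h = 112/(-77) = 112*(-1/77) = -16/11 ≈ -1.4545)
N(h, p(4, Z(-5, -1))) + g = (108 - (-2)*4) - 15 = (108 - 1*(-8)) - 15 = (108 + 8) - 15 = 116 - 15 = 101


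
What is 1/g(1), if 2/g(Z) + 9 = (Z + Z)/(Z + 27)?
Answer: -125/28 ≈ -4.4643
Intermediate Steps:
g(Z) = 2/(-9 + 2*Z/(27 + Z)) (g(Z) = 2/(-9 + (Z + Z)/(Z + 27)) = 2/(-9 + (2*Z)/(27 + Z)) = 2/(-9 + 2*Z/(27 + Z)))
1/g(1) = 1/(2*(-27 - 1*1)/(243 + 7*1)) = 1/(2*(-27 - 1)/(243 + 7)) = 1/(2*(-28)/250) = 1/(2*(1/250)*(-28)) = 1/(-28/125) = -125/28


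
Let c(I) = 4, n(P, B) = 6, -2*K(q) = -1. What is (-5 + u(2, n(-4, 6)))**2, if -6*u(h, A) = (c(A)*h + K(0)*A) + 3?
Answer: 484/9 ≈ 53.778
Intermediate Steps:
K(q) = 1/2 (K(q) = -1/2*(-1) = 1/2)
u(h, A) = -1/2 - 2*h/3 - A/12 (u(h, A) = -((4*h + A/2) + 3)/6 = -((A/2 + 4*h) + 3)/6 = -(3 + A/2 + 4*h)/6 = -1/2 - 2*h/3 - A/12)
(-5 + u(2, n(-4, 6)))**2 = (-5 + (-1/2 - 2/3*2 - 1/12*6))**2 = (-5 + (-1/2 - 4/3 - 1/2))**2 = (-5 - 7/3)**2 = (-22/3)**2 = 484/9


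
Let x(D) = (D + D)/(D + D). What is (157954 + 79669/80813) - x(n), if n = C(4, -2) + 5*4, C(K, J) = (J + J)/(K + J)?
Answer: 12764735458/80813 ≈ 1.5795e+5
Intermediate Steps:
C(K, J) = 2*J/(J + K) (C(K, J) = (2*J)/(J + K) = 2*J/(J + K))
n = 18 (n = 2*(-2)/(-2 + 4) + 5*4 = 2*(-2)/2 + 20 = 2*(-2)*(1/2) + 20 = -2 + 20 = 18)
x(D) = 1 (x(D) = (2*D)/((2*D)) = (2*D)*(1/(2*D)) = 1)
(157954 + 79669/80813) - x(n) = (157954 + 79669/80813) - 1*1 = (157954 + 79669*(1/80813)) - 1 = (157954 + 79669/80813) - 1 = 12764816271/80813 - 1 = 12764735458/80813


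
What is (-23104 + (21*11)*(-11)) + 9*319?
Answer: -22774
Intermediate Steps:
(-23104 + (21*11)*(-11)) + 9*319 = (-23104 + 231*(-11)) + 2871 = (-23104 - 2541) + 2871 = -25645 + 2871 = -22774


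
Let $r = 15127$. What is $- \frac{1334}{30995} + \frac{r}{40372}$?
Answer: $\frac{415005117}{1251330140} \approx 0.33165$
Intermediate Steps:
$- \frac{1334}{30995} + \frac{r}{40372} = - \frac{1334}{30995} + \frac{15127}{40372} = \frac{415005117}{1251330140}$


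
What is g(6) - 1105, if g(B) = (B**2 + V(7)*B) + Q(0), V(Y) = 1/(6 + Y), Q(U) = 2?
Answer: -13865/13 ≈ -1066.5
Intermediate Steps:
g(B) = 2 + B**2 + B/13 (g(B) = (B**2 + B/(6 + 7)) + 2 = (B**2 + B/13) + 2 = 2 + B**2 + B/13)
g(6) - 1105 = (2 + 6**2 + (1/13)*6) - 1105 = (2 + 36 + 6/13) - 1105 = 500/13 - 1105 = -13865/13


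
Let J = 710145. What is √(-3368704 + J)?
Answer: I*√2658559 ≈ 1630.5*I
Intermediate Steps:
√(-3368704 + J) = √(-3368704 + 710145) = √(-2658559) = I*√2658559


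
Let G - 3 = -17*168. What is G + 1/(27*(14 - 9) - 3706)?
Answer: -10188064/3571 ≈ -2853.0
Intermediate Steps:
G = -2853 (G = 3 - 17*168 = 3 - 2856 = -2853)
G + 1/(27*(14 - 9) - 3706) = -2853 + 1/(27*(14 - 9) - 3706) = -2853 + 1/(27*5 - 3706) = -2853 + 1/(135 - 3706) = -2853 + 1/(-3571) = -2853 - 1/3571 = -10188064/3571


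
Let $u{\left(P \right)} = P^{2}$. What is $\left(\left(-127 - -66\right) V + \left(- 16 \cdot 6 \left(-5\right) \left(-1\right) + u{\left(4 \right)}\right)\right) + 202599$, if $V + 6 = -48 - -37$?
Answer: $203172$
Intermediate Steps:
$V = -17$ ($V = -6 - 11 = -17$)
$\left(\left(-127 - -66\right) V + \left(- 16 \cdot 6 \left(-5\right) \left(-1\right) + u{\left(4 \right)}\right)\right) + 202599 = \left(\left(-127 - -66\right) \left(-17\right) + \left(- 16 \cdot 6 \left(-5\right) \left(-1\right) + 4^{2}\right)\right) + 202599 = \left(\left(-127 + 66\right) \left(-17\right) + \left(- 16 \left(\left(-30\right) \left(-1\right)\right) + 16\right)\right) + 202599 = \left(\left(-61\right) \left(-17\right) + \left(\left(-16\right) 30 + 16\right)\right) + 202599 = \left(1037 + \left(-480 + 16\right)\right) + 202599 = \left(1037 - 464\right) + 202599 = 573 + 202599 = 203172$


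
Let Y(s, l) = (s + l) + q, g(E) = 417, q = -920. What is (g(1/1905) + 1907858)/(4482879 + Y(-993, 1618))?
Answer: 1908275/4482584 ≈ 0.42571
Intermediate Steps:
Y(s, l) = -920 + l + s (Y(s, l) = (s + l) - 920 = (l + s) - 920 = -920 + l + s)
(g(1/1905) + 1907858)/(4482879 + Y(-993, 1618)) = (417 + 1907858)/(4482879 + (-920 + 1618 - 993)) = 1908275/(4482879 - 295) = 1908275/4482584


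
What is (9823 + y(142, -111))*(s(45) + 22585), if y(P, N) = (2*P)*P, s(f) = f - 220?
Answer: 1123883910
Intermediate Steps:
s(f) = -220 + f
y(P, N) = 2*P²
(9823 + y(142, -111))*(s(45) + 22585) = (9823 + 2*142²)*((-220 + 45) + 22585) = (9823 + 2*20164)*(-175 + 22585) = (9823 + 40328)*22410 = 50151*22410 = 1123883910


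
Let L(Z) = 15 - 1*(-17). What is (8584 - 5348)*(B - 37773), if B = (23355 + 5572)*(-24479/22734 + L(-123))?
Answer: 31514125716898/11367 ≈ 2.7724e+9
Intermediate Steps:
L(Z) = 32 (L(Z) = 15 + 17 = 32)
B = 20335941343/22734 (B = (23355 + 5572)*(-24479/22734 + 32) = 28927*(-24479*1/22734 + 32) = 28927*(-24479/22734 + 32) = 28927*(703009/22734) = 20335941343/22734 ≈ 8.9452e+5)
(8584 - 5348)*(B - 37773) = (8584 - 5348)*(20335941343/22734 - 37773) = 3236*(19477209961/22734) = 31514125716898/11367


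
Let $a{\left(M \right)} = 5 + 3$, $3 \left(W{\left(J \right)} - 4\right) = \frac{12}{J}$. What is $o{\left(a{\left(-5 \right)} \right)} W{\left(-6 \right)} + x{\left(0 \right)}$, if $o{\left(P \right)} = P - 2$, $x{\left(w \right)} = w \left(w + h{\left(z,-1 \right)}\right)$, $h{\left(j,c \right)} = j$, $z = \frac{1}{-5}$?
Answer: $20$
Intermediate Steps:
$z = - \frac{1}{5} \approx -0.2$
$x{\left(w \right)} = w \left(- \frac{1}{5} + w\right)$ ($x{\left(w \right)} = w \left(w - \frac{1}{5}\right) = w \left(- \frac{1}{5} + w\right)$)
$W{\left(J \right)} = 4 + \frac{4}{J}$ ($W{\left(J \right)} = 4 + \frac{12 \frac{1}{J}}{3} = 4 + \frac{4}{J}$)
$a{\left(M \right)} = 8$
$o{\left(P \right)} = -2 + P$ ($o{\left(P \right)} = P - 2 = -2 + P$)
$o{\left(a{\left(-5 \right)} \right)} W{\left(-6 \right)} + x{\left(0 \right)} = \left(-2 + 8\right) \left(4 + \frac{4}{-6}\right) + 0 \left(- \frac{1}{5} + 0\right) = 6 \left(4 + 4 \left(- \frac{1}{6}\right)\right) + 0 \left(- \frac{1}{5}\right) = 6 \left(4 - \frac{2}{3}\right) + 0 = 6 \cdot \frac{10}{3} + 0 = 20 + 0 = 20$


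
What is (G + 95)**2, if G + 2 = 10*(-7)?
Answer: 529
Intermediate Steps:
G = -72 (G = -2 + 10*(-7) = -2 - 70 = -72)
(G + 95)**2 = (-72 + 95)**2 = 23**2 = 529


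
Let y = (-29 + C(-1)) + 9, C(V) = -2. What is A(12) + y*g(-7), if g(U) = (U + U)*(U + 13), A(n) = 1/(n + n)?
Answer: 44353/24 ≈ 1848.0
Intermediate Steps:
A(n) = 1/(2*n)
y = -22 (y = (-29 - 2) + 9 = -31 + 9 = -22)
g(U) = 2*U*(13 + U) (g(U) = (2*U)*(13 + U) = 2*U*(13 + U))
A(12) + y*g(-7) = (½)/12 - 44*(-7)*(13 - 7) = (½)*(1/12) - 44*(-7)*6 = 1/24 - 22*(-84) = 1/24 + 1848 = 44353/24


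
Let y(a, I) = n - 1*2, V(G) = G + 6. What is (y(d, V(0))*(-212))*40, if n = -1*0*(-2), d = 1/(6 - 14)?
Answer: 16960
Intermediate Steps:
d = -⅛ (d = 1/(-8) = -⅛ ≈ -0.12500)
n = 0 (n = 0*(-2) = 0)
V(G) = 6 + G
y(a, I) = -2 (y(a, I) = 0 - 1*2 = 0 - 2 = -2)
(y(d, V(0))*(-212))*40 = -2*(-212)*40 = 424*40 = 16960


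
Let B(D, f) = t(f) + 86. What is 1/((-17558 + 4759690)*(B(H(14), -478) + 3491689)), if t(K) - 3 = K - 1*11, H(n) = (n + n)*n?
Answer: 1/16556153288148 ≈ 6.0400e-14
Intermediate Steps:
H(n) = 2*n**2 (H(n) = (2*n)*n = 2*n**2)
t(K) = -8 + K (t(K) = 3 + (K - 1*11) = 3 + (K - 11) = 3 + (-11 + K) = -8 + K)
B(D, f) = 78 + f (B(D, f) = (-8 + f) + 86 = 78 + f)
1/((-17558 + 4759690)*(B(H(14), -478) + 3491689)) = 1/((-17558 + 4759690)*((78 - 478) + 3491689)) = 1/(4742132*(-400 + 3491689)) = 1/(4742132*3491289) = 1/16556153288148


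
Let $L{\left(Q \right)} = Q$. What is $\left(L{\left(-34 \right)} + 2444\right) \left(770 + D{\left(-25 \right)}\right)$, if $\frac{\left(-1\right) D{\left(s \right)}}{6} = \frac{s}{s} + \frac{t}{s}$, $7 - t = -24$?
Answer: $\frac{9295852}{5} \approx 1.8592 \cdot 10^{6}$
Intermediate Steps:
$t = 31$ ($t = 7 - -24 = 7 + 24 = 31$)
$D{\left(s \right)} = -6 - \frac{186}{s}$ ($D{\left(s \right)} = - 6 \left(\frac{s}{s} + \frac{31}{s}\right) = - 6 \left(1 + \frac{31}{s}\right) = -6 - \frac{186}{s}$)
$\left(L{\left(-34 \right)} + 2444\right) \left(770 + D{\left(-25 \right)}\right) = \left(-34 + 2444\right) \left(770 - \left(6 + \frac{186}{-25}\right)\right) = 2410 \left(770 - - \frac{36}{25}\right) = 2410 \left(770 + \left(-6 + \frac{186}{25}\right)\right) = 2410 \left(770 + \frac{36}{25}\right) = 2410 \cdot \frac{19286}{25} = \frac{9295852}{5}$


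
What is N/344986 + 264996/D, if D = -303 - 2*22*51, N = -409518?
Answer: -5136830689/48815519 ≈ -105.23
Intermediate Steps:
D = -2547 (D = -303 - 44*51 = -303 - 2244 = -2547)
N/344986 + 264996/D = -409518/344986 + 264996/(-2547) = -409518*1/344986 + 264996*(-1/2547) = -204759/172493 - 29444/283 = -5136830689/48815519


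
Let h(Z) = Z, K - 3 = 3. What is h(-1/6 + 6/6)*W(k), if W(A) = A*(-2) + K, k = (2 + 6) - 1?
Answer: -20/3 ≈ -6.6667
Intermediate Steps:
K = 6 (K = 3 + 3 = 6)
k = 7 (k = 8 - 1 = 7)
W(A) = 6 - 2*A (W(A) = A*(-2) + 6 = -2*A + 6 = 6 - 2*A)
h(-1/6 + 6/6)*W(k) = (-1/6 + 6/6)*(6 - 2*7) = (-1*⅙ + 6*(⅙))*(6 - 14) = (-⅙ + 1)*(-8) = (⅚)*(-8) = -20/3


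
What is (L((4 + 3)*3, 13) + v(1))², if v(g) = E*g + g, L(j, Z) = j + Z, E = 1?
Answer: 1296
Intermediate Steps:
L(j, Z) = Z + j
v(g) = 2*g (v(g) = 1*g + g = g + g = 2*g)
(L((4 + 3)*3, 13) + v(1))² = ((13 + (4 + 3)*3) + 2*1)² = ((13 + 7*3) + 2)² = ((13 + 21) + 2)² = (34 + 2)² = 36² = 1296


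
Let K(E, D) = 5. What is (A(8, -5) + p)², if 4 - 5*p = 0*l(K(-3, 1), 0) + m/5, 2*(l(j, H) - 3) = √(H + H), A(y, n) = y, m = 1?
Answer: 47961/625 ≈ 76.738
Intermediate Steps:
l(j, H) = 3 + √2*√H/2 (l(j, H) = 3 + √(H + H)/2 = 3 + √(2*H)/2 = 3 + (√2*√H)/2 = 3 + √2*√H/2)
p = 19/25 (p = ⅘ - (0*(3 + √2*√0/2) + 1/5)/5 = ⅘ - (0*(3 + (½)*√2*0) + 1*(⅕))/5 = ⅘ - (0*(3 + 0) + ⅕)/5 = ⅘ - (0*3 + ⅕)/5 = ⅘ - (0 + ⅕)/5 = ⅘ - ⅕*⅕ = ⅘ - 1/25 = 19/25 ≈ 0.76000)
(A(8, -5) + p)² = (8 + 19/25)² = (219/25)² = 47961/625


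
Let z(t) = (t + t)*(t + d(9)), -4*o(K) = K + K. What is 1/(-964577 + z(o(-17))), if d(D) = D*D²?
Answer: -2/1904079 ≈ -1.0504e-6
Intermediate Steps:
d(D) = D³
o(K) = -K/2 (o(K) = -(K + K)/4 = -K/2)
z(t) = 2*t*(729 + t) (z(t) = (t + t)*(t + 9³) = (2*t)*(t + 729) = (2*t)*(729 + t) = 2*t*(729 + t))
1/(-964577 + z(o(-17))) = 1/(-964577 + 2*(-½*(-17))*(729 - ½*(-17))) = 1/(-964577 + 2*(17/2)*(729 + 17/2)) = 1/(-964577 + 2*(17/2)*(1475/2)) = 1/(-964577 + 25075/2) = 1/(-1904079/2) = -2/1904079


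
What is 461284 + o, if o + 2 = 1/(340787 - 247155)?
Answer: 43190756225/93632 ≈ 4.6128e+5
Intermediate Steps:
o = -187263/93632 (o = -2 + 1/(340787 - 247155) = -2 + 1/93632 = -187263/93632 ≈ -2.0000)
461284 + o = 461284 - 187263/93632 = 43190756225/93632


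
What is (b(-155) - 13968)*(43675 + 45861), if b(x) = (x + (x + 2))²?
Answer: 7243104256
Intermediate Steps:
b(x) = (2 + 2*x)² (b(x) = (x + (2 + x))² = (2 + 2*x)²)
(b(-155) - 13968)*(43675 + 45861) = (4*(1 - 155)² - 13968)*(43675 + 45861) = (4*(-154)² - 13968)*89536 = (4*23716 - 13968)*89536 = (94864 - 13968)*89536 = 80896*89536 = 7243104256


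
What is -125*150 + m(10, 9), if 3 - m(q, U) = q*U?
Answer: -18837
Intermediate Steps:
m(q, U) = 3 - U*q (m(q, U) = 3 - q*U = 3 - U*q)
-125*150 + m(10, 9) = -125*150 + (3 - 1*9*10) = -18750 + (3 - 90) = -18750 - 87 = -18837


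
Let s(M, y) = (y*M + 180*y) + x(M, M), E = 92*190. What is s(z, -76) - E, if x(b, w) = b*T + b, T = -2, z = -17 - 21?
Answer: -28234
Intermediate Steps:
z = -38
x(b, w) = -b (x(b, w) = b*(-2) + b = -2*b + b = -b)
E = 17480
s(M, y) = -M + 180*y + M*y (s(M, y) = (y*M + 180*y) - M = (M*y + 180*y) - M = (180*y + M*y) - M = -M + 180*y + M*y)
s(z, -76) - E = (-1*(-38) + 180*(-76) - 38*(-76)) - 1*17480 = (38 - 13680 + 2888) - 17480 = -10754 - 17480 = -28234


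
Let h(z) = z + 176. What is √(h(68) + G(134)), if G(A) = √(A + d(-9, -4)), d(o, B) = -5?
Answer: √(244 + √129) ≈ 15.980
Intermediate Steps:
h(z) = 176 + z
G(A) = √(-5 + A) (G(A) = √(A - 5) = √(-5 + A))
√(h(68) + G(134)) = √((176 + 68) + √(-5 + 134)) = √(244 + √129)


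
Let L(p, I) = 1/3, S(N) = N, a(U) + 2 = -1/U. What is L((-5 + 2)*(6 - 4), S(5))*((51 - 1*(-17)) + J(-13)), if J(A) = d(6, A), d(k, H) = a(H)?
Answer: 859/39 ≈ 22.026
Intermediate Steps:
a(U) = -2 - 1/U
d(k, H) = -2 - 1/H
L(p, I) = ⅓
J(A) = -2 - 1/A
L((-5 + 2)*(6 - 4), S(5))*((51 - 1*(-17)) + J(-13)) = ((51 - 1*(-17)) + (-2 - 1/(-13)))/3 = ((51 + 17) + (-2 - 1*(-1/13)))/3 = (68 + (-2 + 1/13))/3 = (68 - 25/13)/3 = (⅓)*(859/13) = 859/39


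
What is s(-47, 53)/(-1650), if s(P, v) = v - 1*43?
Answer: -1/165 ≈ -0.0060606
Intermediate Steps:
s(P, v) = -43 + v (s(P, v) = v - 43 = -43 + v)
s(-47, 53)/(-1650) = (-43 + 53)/(-1650) = 10*(-1/1650) = -1/165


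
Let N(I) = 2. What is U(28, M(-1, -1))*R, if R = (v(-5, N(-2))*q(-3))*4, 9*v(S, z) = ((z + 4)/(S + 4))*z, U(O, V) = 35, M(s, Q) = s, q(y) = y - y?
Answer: 0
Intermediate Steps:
q(y) = 0
v(S, z) = z*(4 + z)/(9*(4 + S)) (v(S, z) = (((z + 4)/(S + 4))*z)/9 = (((4 + z)/(4 + S))*z)/9 = (z*(4 + z)/(4 + S))/9 = z*(4 + z)/(9*(4 + S)))
R = 0 (R = (((⅑)*2*(4 + 2)/(4 - 5))*0)*4 = (((⅑)*2*6/(-1))*0)*4 = (((⅑)*2*(-1)*6)*0)*4 = -4/3*0*4 = 0*4 = 0)
U(28, M(-1, -1))*R = 35*0 = 0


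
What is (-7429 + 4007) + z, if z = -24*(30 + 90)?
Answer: -6302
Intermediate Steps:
z = -2880 (z = -24*120 = -2880)
(-7429 + 4007) + z = (-7429 + 4007) - 2880 = -3422 - 2880 = -6302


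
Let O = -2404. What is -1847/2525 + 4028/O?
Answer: -3652722/1517525 ≈ -2.4070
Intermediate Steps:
-1847/2525 + 4028/O = -1847/2525 + 4028/(-2404) = -1847*1/2525 + 4028*(-1/2404) = -1847/2525 - 1007/601 = -3652722/1517525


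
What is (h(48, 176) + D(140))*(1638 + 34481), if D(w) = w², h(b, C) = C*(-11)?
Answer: 638006016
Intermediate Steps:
h(b, C) = -11*C
(h(48, 176) + D(140))*(1638 + 34481) = (-11*176 + 140²)*(1638 + 34481) = (-1936 + 19600)*36119 = 17664*36119 = 638006016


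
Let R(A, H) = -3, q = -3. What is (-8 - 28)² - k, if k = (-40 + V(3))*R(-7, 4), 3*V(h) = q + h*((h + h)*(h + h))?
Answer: 1281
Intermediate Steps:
V(h) = -1 + 4*h³/3 (V(h) = (-3 + h*((h + h)*(h + h)))/3 = (-3 + h*((2*h)*(2*h)))/3 = (-3 + h*(4*h²))/3 = (-3 + 4*h³)/3 = -1 + 4*h³/3)
k = 15 (k = (-40 + (-1 + (4/3)*3³))*(-3) = (-40 + (-1 + (4/3)*27))*(-3) = (-40 + (-1 + 36))*(-3) = (-40 + 35)*(-3) = -5*(-3) = 15)
(-8 - 28)² - k = (-8 - 28)² - 1*15 = (-36)² - 15 = 1296 - 15 = 1281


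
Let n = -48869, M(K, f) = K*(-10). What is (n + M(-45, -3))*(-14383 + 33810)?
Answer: -940635913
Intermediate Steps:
M(K, f) = -10*K
(n + M(-45, -3))*(-14383 + 33810) = (-48869 - 10*(-45))*(-14383 + 33810) = (-48869 + 450)*19427 = -48419*19427 = -940635913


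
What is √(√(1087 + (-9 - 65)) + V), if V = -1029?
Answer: √(-1029 + √1013) ≈ 31.578*I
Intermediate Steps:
√(√(1087 + (-9 - 65)) + V) = √(√(1087 + (-9 - 65)) - 1029) = √(√(1087 - 74) - 1029) = √(√1013 - 1029) = √(-1029 + √1013)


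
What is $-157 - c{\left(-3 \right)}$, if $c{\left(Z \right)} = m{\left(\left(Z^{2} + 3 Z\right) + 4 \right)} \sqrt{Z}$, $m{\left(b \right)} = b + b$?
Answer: $-157 - 8 i \sqrt{3} \approx -157.0 - 13.856 i$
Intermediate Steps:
$m{\left(b \right)} = 2 b$
$c{\left(Z \right)} = \sqrt{Z} \left(8 + 2 Z^{2} + 6 Z\right)$ ($c{\left(Z \right)} = 2 \left(\left(Z^{2} + 3 Z\right) + 4\right) \sqrt{Z} = 2 \left(4 + Z^{2} + 3 Z\right) \sqrt{Z} = \left(8 + 2 Z^{2} + 6 Z\right) \sqrt{Z} = \sqrt{Z} \left(8 + 2 Z^{2} + 6 Z\right)$)
$-157 - c{\left(-3 \right)} = -157 - 2 \sqrt{-3} \left(4 + \left(-3\right)^{2} + 3 \left(-3\right)\right) = -157 - 2 i \sqrt{3} \left(4 + 9 - 9\right) = -157 - 2 i \sqrt{3} \cdot 4 = -157 - 8 i \sqrt{3}$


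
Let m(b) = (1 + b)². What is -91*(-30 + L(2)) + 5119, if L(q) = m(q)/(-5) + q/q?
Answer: 39609/5 ≈ 7921.8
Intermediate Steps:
L(q) = 1 - (1 + q)²/5 (L(q) = (1 + q)²/(-5) + q/q = (1 + q)²*(-⅕) + 1 = -(1 + q)²/5 + 1 = 1 - (1 + q)²/5)
-91*(-30 + L(2)) + 5119 = -91*(-30 + (1 - (1 + 2)²/5)) + 5119 = -91*(-30 + (1 - ⅕*3²)) + 5119 = -91*(-30 + (1 - ⅕*9)) + 5119 = -91*(-30 + (1 - 9/5)) + 5119 = -91*(-30 - ⅘) + 5119 = -91*(-154/5) + 5119 = 14014/5 + 5119 = 39609/5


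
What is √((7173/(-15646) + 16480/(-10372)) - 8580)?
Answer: I*√14125459739856697222/40570078 ≈ 92.639*I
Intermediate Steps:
√((7173/(-15646) + 16480/(-10372)) - 8580) = √((7173*(-1/15646) + 16480*(-1/10372)) - 8580) = √((-7173/15646 - 4120/2593) - 8580) = √(-83061109/40570078 - 8580) = √(-348174330349/40570078) = I*√14125459739856697222/40570078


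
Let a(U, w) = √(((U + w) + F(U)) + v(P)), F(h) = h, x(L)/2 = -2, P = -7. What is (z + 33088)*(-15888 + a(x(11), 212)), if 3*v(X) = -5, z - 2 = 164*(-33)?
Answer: -439748064 + 9226*√1821 ≈ -4.3935e+8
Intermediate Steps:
x(L) = -4 (x(L) = 2*(-2) = -4)
z = -5410 (z = 2 + 164*(-33) = 2 - 5412 = -5410)
v(X) = -5/3 (v(X) = (⅓)*(-5) = -5/3)
a(U, w) = √(-5/3 + w + 2*U) (a(U, w) = √(((U + w) + U) - 5/3) = √((w + 2*U) - 5/3) = √(-5/3 + w + 2*U))
(z + 33088)*(-15888 + a(x(11), 212)) = (-5410 + 33088)*(-15888 + √(-15 + 9*212 + 18*(-4))/3) = 27678*(-15888 + √(-15 + 1908 - 72)/3) = 27678*(-15888 + √1821/3) = -439748064 + 9226*√1821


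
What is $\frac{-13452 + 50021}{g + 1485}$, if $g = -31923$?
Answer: $- \frac{36569}{30438} \approx -1.2014$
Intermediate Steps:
$\frac{-13452 + 50021}{g + 1485} = \frac{-13452 + 50021}{-31923 + 1485} = \frac{36569}{-30438} = 36569 \left(- \frac{1}{30438}\right) = - \frac{36569}{30438}$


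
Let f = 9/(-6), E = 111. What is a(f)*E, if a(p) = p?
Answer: -333/2 ≈ -166.50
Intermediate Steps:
f = -3/2 (f = 9*(-1/6) = -3/2 ≈ -1.5000)
a(f)*E = -3/2*111 = -333/2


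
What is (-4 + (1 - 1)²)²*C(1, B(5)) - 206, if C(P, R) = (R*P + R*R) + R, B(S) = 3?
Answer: 34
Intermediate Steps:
C(P, R) = R + R² + P*R (C(P, R) = (P*R + R²) + R = (R² + P*R) + R = R + R² + P*R)
(-4 + (1 - 1)²)²*C(1, B(5)) - 206 = (-4 + (1 - 1)²)²*(3*(1 + 1 + 3)) - 206 = (-4 + 0²)²*(3*5) - 206 = (-4 + 0)²*15 - 206 = (-4)²*15 - 206 = 16*15 - 206 = 240 - 206 = 34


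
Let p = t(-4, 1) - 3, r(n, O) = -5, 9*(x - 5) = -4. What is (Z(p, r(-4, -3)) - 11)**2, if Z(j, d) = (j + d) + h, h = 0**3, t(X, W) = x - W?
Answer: 19321/81 ≈ 238.53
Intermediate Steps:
x = 41/9 (x = 5 + (1/9)*(-4) = 5 - 4/9 = 41/9 ≈ 4.5556)
t(X, W) = 41/9 - W
p = 5/9 (p = (41/9 - 1*1) - 3 = (41/9 - 1) - 3 = 32/9 - 3 = 5/9 ≈ 0.55556)
h = 0
Z(j, d) = d + j (Z(j, d) = (j + d) + 0 = (d + j) + 0 = d + j)
(Z(p, r(-4, -3)) - 11)**2 = ((-5 + 5/9) - 11)**2 = (-40/9 - 11)**2 = (-139/9)**2 = 19321/81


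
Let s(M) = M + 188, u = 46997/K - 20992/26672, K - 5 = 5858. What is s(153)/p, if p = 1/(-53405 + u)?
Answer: -16178576910622/888511 ≈ -1.8209e+7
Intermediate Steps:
K = 5863 (K = 5 + 5858 = 5863)
u = 70651743/9773621 (u = 46997/5863 - 20992/26672 = 46997*(1/5863) - 20992*1/26672 = 46997/5863 - 1312/1667 = 70651743/9773621 ≈ 7.2288)
p = -9773621/521889577762 (p = 1/(-53405 + 70651743/9773621) = 1/(-521889577762/9773621) = -9773621/521889577762 ≈ -1.8727e-5)
s(M) = 188 + M
s(153)/p = (188 + 153)/(-9773621/521889577762) = 341*(-521889577762/9773621) = -16178576910622/888511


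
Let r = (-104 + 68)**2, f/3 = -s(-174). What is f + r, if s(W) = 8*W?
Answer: 5472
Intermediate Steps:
f = 4176 (f = 3*(-8*(-174)) = 3*(-1*(-1392)) = 3*1392 = 4176)
r = 1296 (r = (-36)**2 = 1296)
f + r = 4176 + 1296 = 5472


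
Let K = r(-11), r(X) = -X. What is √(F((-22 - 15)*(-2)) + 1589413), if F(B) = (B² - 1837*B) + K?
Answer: √1458962 ≈ 1207.9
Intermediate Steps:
K = 11 (K = -1*(-11) = 11)
F(B) = 11 + B² - 1837*B (F(B) = (B² - 1837*B) + 11 = 11 + B² - 1837*B)
√(F((-22 - 15)*(-2)) + 1589413) = √((11 + ((-22 - 15)*(-2))² - 1837*(-22 - 15)*(-2)) + 1589413) = √((11 + (-37*(-2))² - (-67969)*(-2)) + 1589413) = √((11 + 74² - 1837*74) + 1589413) = √((11 + 5476 - 135938) + 1589413) = √(-130451 + 1589413) = √1458962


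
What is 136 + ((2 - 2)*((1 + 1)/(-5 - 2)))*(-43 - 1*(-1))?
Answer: 136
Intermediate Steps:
136 + ((2 - 2)*((1 + 1)/(-5 - 2)))*(-43 - 1*(-1)) = 136 + (0*(2/(-7)))*(-43 + 1) = 136 + (0*(2*(-⅐)))*(-42) = 136 + (0*(-2/7))*(-42) = 136 + 0*(-42) = 136 + 0 = 136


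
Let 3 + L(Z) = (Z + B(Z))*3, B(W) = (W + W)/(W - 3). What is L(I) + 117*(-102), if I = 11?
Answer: -47583/4 ≈ -11896.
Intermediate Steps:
B(W) = 2*W/(-3 + W) (B(W) = (2*W)/(-3 + W) = 2*W/(-3 + W))
L(Z) = -3 + 3*Z + 6*Z/(-3 + Z) (L(Z) = -3 + (Z + 2*Z/(-3 + Z))*3 = -3 + (3*Z + 6*Z/(-3 + Z)) = -3 + 3*Z + 6*Z/(-3 + Z))
L(I) + 117*(-102) = 3*(3 + 11**2 - 2*11)/(-3 + 11) + 117*(-102) = 3*(3 + 121 - 22)/8 - 11934 = 3*(1/8)*102 - 11934 = 153/4 - 11934 = -47583/4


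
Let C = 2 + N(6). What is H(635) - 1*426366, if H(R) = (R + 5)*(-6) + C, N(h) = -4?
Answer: -430208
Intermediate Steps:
C = -2 (C = 2 - 4 = -2)
H(R) = -32 - 6*R (H(R) = (R + 5)*(-6) - 2 = (5 + R)*(-6) - 2 = (-30 - 6*R) - 2 = -32 - 6*R)
H(635) - 1*426366 = (-32 - 6*635) - 1*426366 = (-32 - 3810) - 426366 = -3842 - 426366 = -430208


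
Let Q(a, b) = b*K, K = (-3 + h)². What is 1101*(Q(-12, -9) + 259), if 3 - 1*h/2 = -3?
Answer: -517470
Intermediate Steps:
h = 12 (h = 6 - 2*(-3) = 6 + 6 = 12)
K = 81 (K = (-3 + 12)² = 9² = 81)
Q(a, b) = 81*b (Q(a, b) = b*81 = 81*b)
1101*(Q(-12, -9) + 259) = 1101*(81*(-9) + 259) = 1101*(-729 + 259) = 1101*(-470) = -517470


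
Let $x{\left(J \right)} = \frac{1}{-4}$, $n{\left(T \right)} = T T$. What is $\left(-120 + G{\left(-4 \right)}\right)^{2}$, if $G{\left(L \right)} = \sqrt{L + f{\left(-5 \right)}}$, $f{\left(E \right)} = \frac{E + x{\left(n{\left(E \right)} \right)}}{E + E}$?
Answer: $\frac{\left(2400 - i \sqrt{1390}\right)^{2}}{400} \approx 14397.0 - 447.39 i$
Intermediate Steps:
$n{\left(T \right)} = T^{2}$
$x{\left(J \right)} = - \frac{1}{4}$
$f{\left(E \right)} = \frac{- \frac{1}{4} + E}{2 E}$ ($f{\left(E \right)} = \frac{E - \frac{1}{4}}{E + E} = \frac{- \frac{1}{4} + E}{2 E}$)
$G{\left(L \right)} = \sqrt{\frac{21}{40} + L}$ ($G{\left(L \right)} = \sqrt{L + \frac{-1 + 4 \left(-5\right)}{8 \left(-5\right)}} = \sqrt{L + \frac{1}{8} \left(- \frac{1}{5}\right) \left(-1 - 20\right)} = \sqrt{L + \frac{1}{8} \left(- \frac{1}{5}\right) \left(-21\right)} = \sqrt{L + \frac{21}{40}} = \sqrt{\frac{21}{40} + L}$)
$\left(-120 + G{\left(-4 \right)}\right)^{2} = \left(-120 + \frac{\sqrt{210 + 400 \left(-4\right)}}{20}\right)^{2} = \left(-120 + \frac{\sqrt{210 - 1600}}{20}\right)^{2} = \left(-120 + \frac{\sqrt{-1390}}{20}\right)^{2} = \left(-120 + \frac{i \sqrt{1390}}{20}\right)^{2}$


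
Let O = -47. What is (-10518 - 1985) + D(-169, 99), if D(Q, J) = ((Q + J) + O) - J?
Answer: -12719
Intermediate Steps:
D(Q, J) = -47 + Q (D(Q, J) = ((Q + J) - 47) - J = ((J + Q) - 47) - J = (-47 + J + Q) - J = -47 + Q)
(-10518 - 1985) + D(-169, 99) = (-10518 - 1985) + (-47 - 169) = -12503 - 216 = -12719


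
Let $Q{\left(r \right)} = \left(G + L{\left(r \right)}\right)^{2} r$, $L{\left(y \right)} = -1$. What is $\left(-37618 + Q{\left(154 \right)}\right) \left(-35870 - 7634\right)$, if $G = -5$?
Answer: $1395347296$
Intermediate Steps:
$Q{\left(r \right)} = 36 r$ ($Q{\left(r \right)} = \left(-5 - 1\right)^{2} r = \left(-6\right)^{2} r = 36 r$)
$\left(-37618 + Q{\left(154 \right)}\right) \left(-35870 - 7634\right) = \left(-37618 + 36 \cdot 154\right) \left(-35870 - 7634\right) = \left(-37618 + 5544\right) \left(-43504\right) = \left(-32074\right) \left(-43504\right) = 1395347296$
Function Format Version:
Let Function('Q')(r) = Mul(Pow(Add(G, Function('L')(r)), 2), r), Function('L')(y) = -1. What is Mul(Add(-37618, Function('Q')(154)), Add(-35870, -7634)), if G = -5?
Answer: 1395347296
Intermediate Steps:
Function('Q')(r) = Mul(36, r) (Function('Q')(r) = Mul(Pow(Add(-5, -1), 2), r) = Mul(Pow(-6, 2), r) = Mul(36, r))
Mul(Add(-37618, Function('Q')(154)), Add(-35870, -7634)) = Mul(Add(-37618, Mul(36, 154)), Add(-35870, -7634)) = Mul(Add(-37618, 5544), -43504) = Mul(-32074, -43504) = 1395347296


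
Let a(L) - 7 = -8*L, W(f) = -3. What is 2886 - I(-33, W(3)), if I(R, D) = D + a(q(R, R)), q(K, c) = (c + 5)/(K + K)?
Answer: 95218/33 ≈ 2885.4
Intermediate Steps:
q(K, c) = (5 + c)/(2*K) (q(K, c) = (5 + c)/((2*K)) = (5 + c)*(1/(2*K)) = (5 + c)/(2*K))
a(L) = 7 - 8*L
I(R, D) = 7 + D - 4*(5 + R)/R (I(R, D) = D + (7 - 4*(5 + R)/R) = 7 + D - 4*(5 + R)/R)
2886 - I(-33, W(3)) = 2886 - (3 - 3 - 20/(-33)) = 2886 - (3 - 3 - 20*(-1/33)) = 2886 - (3 - 3 + 20/33) = 2886 - 1*20/33 = 2886 - 20/33 = 95218/33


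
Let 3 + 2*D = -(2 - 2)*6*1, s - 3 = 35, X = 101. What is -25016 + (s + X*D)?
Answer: -50259/2 ≈ -25130.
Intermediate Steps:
s = 38 (s = 3 + 35 = 38)
D = -3/2 (D = -3/2 + (-(2 - 2)*6*1)/2 = -3/2 + (-0*6*1)/2 = -3/2 + (-1*0*1)/2 = -3/2 + (0*1)/2 = -3/2 + (½)*0 = -3/2 + 0 = -3/2 ≈ -1.5000)
-25016 + (s + X*D) = -25016 + (38 + 101*(-3/2)) = -25016 + (38 - 303/2) = -25016 - 227/2 = -50259/2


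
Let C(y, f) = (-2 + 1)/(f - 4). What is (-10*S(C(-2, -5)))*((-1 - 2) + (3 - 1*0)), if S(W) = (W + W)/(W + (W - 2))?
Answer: 0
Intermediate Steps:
C(y, f) = -1/(-4 + f)
S(W) = 2*W/(-2 + 2*W) (S(W) = (2*W)/(W + (-2 + W)) = (2*W)/(-2 + 2*W) = 2*W/(-2 + 2*W))
(-10*S(C(-2, -5)))*((-1 - 2) + (3 - 1*0)) = (-10*(-1/(-4 - 5))/(-1 - 1/(-4 - 5)))*((-1 - 2) + (3 - 1*0)) = (-10*(-1/(-9))/(-1 - 1/(-9)))*(-3 + (3 + 0)) = (-10*(-1*(-⅑))/(-1 - 1*(-⅑)))*(-3 + 3) = -10/(9*(-1 + ⅑))*0 = -10/(9*(-8/9))*0 = -10*(-9)/(9*8)*0 = -10*(-⅛)*0 = (5/4)*0 = 0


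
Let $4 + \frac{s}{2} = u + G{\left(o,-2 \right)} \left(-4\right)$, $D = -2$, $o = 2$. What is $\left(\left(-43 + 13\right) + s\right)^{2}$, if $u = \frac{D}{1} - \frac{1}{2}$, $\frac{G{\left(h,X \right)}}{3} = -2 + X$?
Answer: $2809$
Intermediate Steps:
$G{\left(h,X \right)} = -6 + 3 X$ ($G{\left(h,X \right)} = 3 \left(-2 + X\right) = -6 + 3 X$)
$u = - \frac{5}{2}$ ($u = - \frac{2}{1} - \frac{1}{2} = \left(-2\right) 1 - \frac{1}{2} = -2 - \frac{1}{2} = - \frac{5}{2} \approx -2.5$)
$s = 83$ ($s = -8 + 2 \left(- \frac{5}{2} + \left(-6 + 3 \left(-2\right)\right) \left(-4\right)\right) = -8 + 2 \left(- \frac{5}{2} + \left(-6 - 6\right) \left(-4\right)\right) = -8 + 2 \left(- \frac{5}{2} - -48\right) = -8 + 2 \left(- \frac{5}{2} + 48\right) = -8 + 2 \cdot \frac{91}{2} = -8 + 91 = 83$)
$\left(\left(-43 + 13\right) + s\right)^{2} = \left(\left(-43 + 13\right) + 83\right)^{2} = \left(-30 + 83\right)^{2} = 53^{2} = 2809$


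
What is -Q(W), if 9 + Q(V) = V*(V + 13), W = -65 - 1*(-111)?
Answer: -2705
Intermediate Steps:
W = 46 (W = -65 + 111 = 46)
Q(V) = -9 + V*(13 + V) (Q(V) = -9 + V*(V + 13) = -9 + V*(13 + V))
-Q(W) = -(-9 + 46² + 13*46) = -(-9 + 2116 + 598) = -1*2705 = -2705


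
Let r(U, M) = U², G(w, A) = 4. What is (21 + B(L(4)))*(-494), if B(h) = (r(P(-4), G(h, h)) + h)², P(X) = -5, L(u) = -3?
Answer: -249470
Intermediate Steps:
B(h) = (25 + h)² (B(h) = ((-5)² + h)² = (25 + h)²)
(21 + B(L(4)))*(-494) = (21 + (25 - 3)²)*(-494) = (21 + 22²)*(-494) = (21 + 484)*(-494) = 505*(-494) = -249470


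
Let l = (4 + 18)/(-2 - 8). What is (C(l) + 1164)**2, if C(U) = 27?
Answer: 1418481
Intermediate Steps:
l = -11/5 (l = 22/(-10) = 22*(-1/10) = -11/5 ≈ -2.2000)
(C(l) + 1164)**2 = (27 + 1164)**2 = 1191**2 = 1418481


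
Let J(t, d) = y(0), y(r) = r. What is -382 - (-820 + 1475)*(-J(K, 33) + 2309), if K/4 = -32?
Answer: -1512777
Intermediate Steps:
K = -128 (K = 4*(-32) = -128)
J(t, d) = 0
-382 - (-820 + 1475)*(-J(K, 33) + 2309) = -382 - (-820 + 1475)*(-1*0 + 2309) = -382 - 655*(0 + 2309) = -382 - 655*2309 = -382 - 1*1512395 = -382 - 1512395 = -1512777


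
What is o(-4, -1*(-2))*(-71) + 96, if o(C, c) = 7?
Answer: -401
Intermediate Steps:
o(-4, -1*(-2))*(-71) + 96 = 7*(-71) + 96 = -497 + 96 = -401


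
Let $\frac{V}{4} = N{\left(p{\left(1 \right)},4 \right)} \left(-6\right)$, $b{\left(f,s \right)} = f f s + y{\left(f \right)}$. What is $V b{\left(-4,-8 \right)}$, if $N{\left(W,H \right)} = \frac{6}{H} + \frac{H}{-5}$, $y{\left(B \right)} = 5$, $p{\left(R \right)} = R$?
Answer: $\frac{10332}{5} \approx 2066.4$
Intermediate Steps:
$N{\left(W,H \right)} = \frac{6}{H} - \frac{H}{5}$ ($N{\left(W,H \right)} = \frac{6}{H} + H \left(- \frac{1}{5}\right) = \frac{6}{H} - \frac{H}{5}$)
$b{\left(f,s \right)} = 5 + s f^{2}$ ($b{\left(f,s \right)} = f f s + 5 = f^{2} s + 5 = s f^{2} + 5 = 5 + s f^{2}$)
$V = - \frac{84}{5}$ ($V = 4 \left(\frac{6}{4} - \frac{4}{5}\right) \left(-6\right) = 4 \left(6 \cdot \frac{1}{4} - \frac{4}{5}\right) \left(-6\right) = 4 \left(\frac{3}{2} - \frac{4}{5}\right) \left(-6\right) = 4 \cdot \frac{7}{10} \left(-6\right) = 4 \left(- \frac{21}{5}\right) = - \frac{84}{5} \approx -16.8$)
$V b{\left(-4,-8 \right)} = - \frac{84 \left(5 - 8 \left(-4\right)^{2}\right)}{5} = - \frac{84 \left(5 - 128\right)}{5} = \left(- \frac{84}{5}\right) \left(-123\right) = \frac{10332}{5}$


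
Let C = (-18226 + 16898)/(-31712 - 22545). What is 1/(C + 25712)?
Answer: 54257/1395057312 ≈ 3.8892e-5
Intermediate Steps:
C = 1328/54257 (C = -1328/(-54257) = -1328*(-1/54257) = 1328/54257 ≈ 0.024476)
1/(C + 25712) = 1/(1328/54257 + 25712) = 1/(1395057312/54257) = 54257/1395057312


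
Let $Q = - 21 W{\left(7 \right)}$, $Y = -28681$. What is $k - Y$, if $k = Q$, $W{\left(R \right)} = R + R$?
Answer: $28387$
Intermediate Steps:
$W{\left(R \right)} = 2 R$
$Q = -294$ ($Q = - 21 \cdot 2 \cdot 7 = \left(-21\right) 14 = -294$)
$k = -294$
$k - Y = -294 - -28681 = -294 + 28681 = 28387$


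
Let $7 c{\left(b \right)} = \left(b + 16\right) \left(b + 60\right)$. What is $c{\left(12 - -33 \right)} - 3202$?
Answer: $-2287$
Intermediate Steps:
$c{\left(b \right)} = \frac{\left(16 + b\right) \left(60 + b\right)}{7}$ ($c{\left(b \right)} = \frac{\left(b + 16\right) \left(b + 60\right)}{7} = \frac{\left(16 + b\right) \left(60 + b\right)}{7}$)
$c{\left(12 - -33 \right)} - 3202 = \left(\frac{960}{7} + \frac{\left(12 - -33\right)^{2}}{7} + \frac{76 \left(12 - -33\right)}{7}\right) - 3202 = \left(\frac{960}{7} + \frac{\left(12 + 33\right)^{2}}{7} + \frac{76 \left(12 + 33\right)}{7}\right) - 3202 = \left(\frac{960}{7} + \frac{45^{2}}{7} + \frac{76}{7} \cdot 45\right) - 3202 = \left(\frac{960}{7} + \frac{1}{7} \cdot 2025 + \frac{3420}{7}\right) - 3202 = \left(\frac{960}{7} + \frac{2025}{7} + \frac{3420}{7}\right) - 3202 = 915 - 3202 = -2287$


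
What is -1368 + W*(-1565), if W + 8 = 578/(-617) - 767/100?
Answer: 303830887/12340 ≈ 24622.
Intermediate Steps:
W = -1024639/61700 (W = -8 + (578/(-617) - 767/100) = -8 + (578*(-1/617) - 767*1/100) = -8 + (-578/617 - 767/100) = -8 - 531039/61700 = -1024639/61700 ≈ -16.607)
-1368 + W*(-1565) = -1368 - 1024639/61700*(-1565) = -1368 + 320712007/12340 = 303830887/12340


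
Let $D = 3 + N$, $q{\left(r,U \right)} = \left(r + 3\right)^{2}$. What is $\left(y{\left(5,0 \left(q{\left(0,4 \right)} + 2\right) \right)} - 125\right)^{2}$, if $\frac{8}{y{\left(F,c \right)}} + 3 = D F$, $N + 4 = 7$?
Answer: $\frac{11336689}{729} \approx 15551.0$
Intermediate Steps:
$N = 3$ ($N = -4 + 7 = 3$)
$q{\left(r,U \right)} = \left(3 + r\right)^{2}$
$D = 6$ ($D = 3 + 3 = 6$)
$y{\left(F,c \right)} = \frac{8}{-3 + 6 F}$
$\left(y{\left(5,0 \left(q{\left(0,4 \right)} + 2\right) \right)} - 125\right)^{2} = \left(\frac{8}{3 \left(-1 + 2 \cdot 5\right)} - 125\right)^{2} = \left(\frac{8}{3 \left(-1 + 10\right)} - 125\right)^{2} = \left(\frac{8}{3 \cdot 9} - 125\right)^{2} = \left(\frac{8}{3} \cdot \frac{1}{9} - 125\right)^{2} = \left(\frac{8}{27} - 125\right)^{2} = \left(- \frac{3367}{27}\right)^{2} = \frac{11336689}{729}$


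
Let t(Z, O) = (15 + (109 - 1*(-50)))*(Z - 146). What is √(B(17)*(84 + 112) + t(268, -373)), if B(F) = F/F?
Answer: 4*√1339 ≈ 146.37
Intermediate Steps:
t(Z, O) = -25404 + 174*Z (t(Z, O) = (15 + (109 + 50))*(-146 + Z) = (15 + 159)*(-146 + Z) = 174*(-146 + Z) = -25404 + 174*Z)
B(F) = 1
√(B(17)*(84 + 112) + t(268, -373)) = √(1*(84 + 112) + (-25404 + 174*268)) = √(1*196 + (-25404 + 46632)) = √(196 + 21228) = √21424 = 4*√1339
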